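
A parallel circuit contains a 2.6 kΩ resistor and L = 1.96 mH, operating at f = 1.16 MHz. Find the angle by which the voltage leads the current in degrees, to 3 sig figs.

10.3°

ω = 2πf = 7.288e+06 rad/s
X_L = ωL = 14300 Ω
Parallel: admittances add. Y = 1/R + 1/(jωL)
Y = (0.000385 − j7e-05) S
|Y| = 0.000391 S → |Z| = 1/|Y| = 2560 Ω, ∠Z = −∠Y = 10.3°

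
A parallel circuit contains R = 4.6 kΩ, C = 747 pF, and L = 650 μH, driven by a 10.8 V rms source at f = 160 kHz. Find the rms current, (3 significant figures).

ω = 2πf = 1.005e+06 rad/s
X_L = ωL = 653 Ω
X_C = 1/(ωC) = 1330 Ω
Parallel: admittances add. Y = 1/R + 1/(jωL) + jωC
Y = (0.000217 − j0.000779) S
|Y| = 0.000809 S → |Z| = 1/|Y| = 1240 Ω, ∠Z = −∠Y = 74.4°
I = V/|Z| = 10.8/1240 = 8.74 mA

8.74 mA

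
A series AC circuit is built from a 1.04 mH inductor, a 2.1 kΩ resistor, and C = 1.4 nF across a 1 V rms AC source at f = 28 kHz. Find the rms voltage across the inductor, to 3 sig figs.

ω = 2πf = 175900 rad/s
X_L = ωL = 183 Ω
X_C = 1/(ωC) = 4060 Ω
Net reactance X = X_L − X_C = -3880 Ω
Z = 2100 − j3880 Ω
|Z| = √(2100² + 3880²) = 4410 Ω
I = V/|Z| = 227 μA
V_L = I·|Z_L| = 0.000227 × 183 = 0.0415 V

0.0415 V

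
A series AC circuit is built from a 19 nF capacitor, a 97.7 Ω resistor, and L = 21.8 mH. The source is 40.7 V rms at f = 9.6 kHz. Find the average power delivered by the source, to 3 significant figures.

ω = 2πf = 60320 rad/s
X_L = ωL = 1310 Ω
X_C = 1/(ωC) = 873 Ω
Net reactance X = X_L − X_C = 442 Ω
Z = 97.7 + j442 Ω
|Z| = √(97.7² + 442²) = 453 Ω
∠Z = arctan(442/97.7) = 77.5°
I = V/|Z| = 89.8 mA
P = VI cos φ = 40.7 × 0.0898 × cos(77.5°) = 788 mW

788 mW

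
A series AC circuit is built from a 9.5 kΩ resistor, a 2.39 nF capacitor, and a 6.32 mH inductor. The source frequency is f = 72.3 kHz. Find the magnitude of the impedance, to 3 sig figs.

ω = 2πf = 454300 rad/s
X_L = ωL = 2870 Ω
X_C = 1/(ωC) = 921 Ω
Net reactance X = X_L − X_C = 1950 Ω
Z = 9500 + j1950 Ω
|Z| = √(9500² + 1950²) = 9700 Ω

9700 Ω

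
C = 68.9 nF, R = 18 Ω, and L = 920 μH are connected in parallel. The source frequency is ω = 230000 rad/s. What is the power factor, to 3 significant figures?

X_L = ωL = 212 Ω
X_C = 1/(ωC) = 63.1 Ω
Parallel: admittances add. Y = 1/R + 1/(jωL) + jωC
Y = (0.0556 + j0.0111) S
|Y| = 0.0567 S → |Z| = 1/|Y| = 17.6 Ω, ∠Z = −∠Y = -11.3°
cos φ = cos(-11.3°) = 0.981

0.981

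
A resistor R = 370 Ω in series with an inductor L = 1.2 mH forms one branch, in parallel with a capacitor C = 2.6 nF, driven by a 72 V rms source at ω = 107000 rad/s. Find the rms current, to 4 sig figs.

178.3 mA

X_L = ωL = 128.4 Ω
X_C = 1/(ωC) = 3595 Ω
Branch 1 (R+jX_L): Z₁ = 370.0 + j128.4 Ω, |Z₁| = 391.6 Ω
Branch 2 (−jX_C): Z₂ = −j3595 Ω
Parallel: Z = Z₁Z₂/(Z₁+Z₂), |Z| = 403.9 Ω, ∠Z = 13.05°
I = V/|Z| = 72/403.9 = 178.3 mA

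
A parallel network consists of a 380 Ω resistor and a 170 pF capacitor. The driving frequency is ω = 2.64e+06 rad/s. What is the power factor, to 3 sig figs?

0.986

X_C = 1/(ωC) = 2230 Ω
Parallel: admittances add. Y = 1/R + jωC
Y = (0.00263 + j0.000449) S
|Y| = 0.00267 S → |Z| = 1/|Y| = 375 Ω, ∠Z = −∠Y = -9.68°
cos φ = cos(-9.68°) = 0.986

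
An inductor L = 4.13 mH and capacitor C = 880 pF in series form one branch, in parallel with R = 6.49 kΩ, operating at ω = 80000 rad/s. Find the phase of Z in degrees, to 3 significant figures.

X_L = ωL = 330 Ω
X_C = 1/(ωC) = 14200 Ω
Branch 1: Z₁ = R = 6490 Ω
Branch 2 (series LC): Z₂ = j(X_L − X_C) = −j13900 Ω
Parallel: Z = Z₁Z₂/(Z₁+Z₂), |Z| = 5880 Ω, ∠Z = -25.1°

-25.1°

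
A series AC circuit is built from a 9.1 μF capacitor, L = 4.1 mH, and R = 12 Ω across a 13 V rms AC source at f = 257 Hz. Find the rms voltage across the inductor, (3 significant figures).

1.38 V

ω = 2πf = 1615 rad/s
X_L = ωL = 6.62 Ω
X_C = 1/(ωC) = 68.1 Ω
Net reactance X = X_L − X_C = -61.4 Ω
Z = 12.0 − j61.4 Ω
|Z| = √(12.0² + 61.4²) = 62.6 Ω
I = V/|Z| = 208 mA
V_L = I·|Z_L| = 0.208 × 6.62 = 1.38 V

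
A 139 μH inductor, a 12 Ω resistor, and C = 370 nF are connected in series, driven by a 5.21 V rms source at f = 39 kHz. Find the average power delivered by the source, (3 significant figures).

483 mW

ω = 2πf = 245000 rad/s
X_L = ωL = 34.1 Ω
X_C = 1/(ωC) = 11.0 Ω
Net reactance X = X_L − X_C = 23.0 Ω
Z = 12.0 + j23.0 Ω
|Z| = √(12.0² + 23.0²) = 26.0 Ω
∠Z = arctan(23.0/12.0) = 62.5°
I = V/|Z| = 201 mA
P = VI cos φ = 5.21 × 0.201 × cos(62.5°) = 483 mW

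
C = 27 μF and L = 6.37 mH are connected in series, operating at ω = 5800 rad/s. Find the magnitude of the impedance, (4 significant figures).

30.56 Ω

X_L = ωL = 36.95 Ω
X_C = 1/(ωC) = 6.386 Ω
Net reactance X = X_L − X_C = 30.56 Ω
Z = j30.56 Ω
|Z| = √(0² + 30.56²) = 30.56 Ω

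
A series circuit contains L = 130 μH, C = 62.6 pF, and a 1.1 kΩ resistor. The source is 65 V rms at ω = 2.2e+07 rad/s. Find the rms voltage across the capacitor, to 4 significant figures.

X_L = ωL = 2860 Ω
X_C = 1/(ωC) = 726.1 Ω
Net reactance X = X_L − X_C = 2134 Ω
Z = 1100 + j2134 Ω
|Z| = √(1100² + 2134²) = 2401 Ω
I = V/|Z| = 27.08 mA
V_C = I·|Z_C| = 0.02708 × 726.1 = 19.66 V

19.66 V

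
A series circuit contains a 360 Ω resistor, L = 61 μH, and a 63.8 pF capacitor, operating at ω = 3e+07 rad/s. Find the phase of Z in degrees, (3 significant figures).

74.6°

X_L = ωL = 1830 Ω
X_C = 1/(ωC) = 522 Ω
Net reactance X = X_L − X_C = 1310 Ω
Z = 360 + j1310 Ω
|Z| = √(360² + 1310²) = 1360 Ω
∠Z = arctan(1310/360) = 74.6°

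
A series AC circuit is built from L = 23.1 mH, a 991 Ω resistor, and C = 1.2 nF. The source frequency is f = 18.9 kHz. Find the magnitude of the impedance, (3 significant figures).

ω = 2πf = 118800 rad/s
X_L = ωL = 2740 Ω
X_C = 1/(ωC) = 7020 Ω
Net reactance X = X_L − X_C = -4270 Ω
Z = 991 − j4270 Ω
|Z| = √(991² + 4270²) = 4390 Ω

4390 Ω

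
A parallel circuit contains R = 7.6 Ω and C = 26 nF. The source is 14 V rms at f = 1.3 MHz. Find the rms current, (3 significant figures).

3.50 A

ω = 2πf = 8.168e+06 rad/s
X_C = 1/(ωC) = 4.71 Ω
Parallel: admittances add. Y = 1/R + jωC
Y = (0.132 + j0.212) S
|Y| = 0.250 S → |Z| = 1/|Y| = 4.00 Ω, ∠Z = −∠Y = -58.2°
I = V/|Z| = 14/4.00 = 3.50 A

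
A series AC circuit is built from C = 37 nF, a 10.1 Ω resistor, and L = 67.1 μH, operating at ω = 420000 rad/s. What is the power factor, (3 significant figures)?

X_L = ωL = 28.2 Ω
X_C = 1/(ωC) = 64.4 Ω
Net reactance X = X_L − X_C = -36.2 Ω
Z = 10.1 − j36.2 Ω
|Z| = √(10.1² + 36.2²) = 37.6 Ω
∠Z = arctan(-36.2/10.1) = -74.4°
cos φ = cos(-74.4°) = 0.269

0.269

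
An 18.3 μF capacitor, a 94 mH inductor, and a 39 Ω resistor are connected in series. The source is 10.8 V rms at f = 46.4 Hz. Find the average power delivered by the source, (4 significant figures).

167.7 mW

ω = 2πf = 291.5 rad/s
X_L = ωL = 27.40 Ω
X_C = 1/(ωC) = 187.4 Ω
Net reactance X = X_L − X_C = -160.0 Ω
Z = 39.00 − j160.0 Ω
|Z| = √(39.00² + 160.0²) = 164.7 Ω
∠Z = arctan(-160.0/39.00) = -76.30°
I = V/|Z| = 65.57 mA
P = VI cos φ = 10.8 × 0.06557 × cos(-76.30°) = 167.7 mW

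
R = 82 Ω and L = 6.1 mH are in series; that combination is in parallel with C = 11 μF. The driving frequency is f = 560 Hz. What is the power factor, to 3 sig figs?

0.304

ω = 2πf = 3519 rad/s
X_L = ωL = 21.5 Ω
X_C = 1/(ωC) = 25.8 Ω
Branch 1 (R+jX_L): Z₁ = 82.0 + j21.5 Ω, |Z₁| = 84.8 Ω
Branch 2 (−jX_C): Z₂ = −j25.8 Ω
Parallel: Z = Z₁Z₂/(Z₁+Z₂), |Z| = 26.7 Ω, ∠Z = -72.3°
cos φ = cos(-72.3°) = 0.304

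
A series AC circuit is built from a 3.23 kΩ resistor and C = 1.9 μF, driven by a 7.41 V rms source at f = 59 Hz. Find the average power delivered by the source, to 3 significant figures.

ω = 2πf = 370.7 rad/s
X_C = 1/(ωC) = 1420 Ω
Z = 3230 − j1420 Ω
|Z| = √(3230² + 1420²) = 3530 Ω
∠Z = arctan(-1420/3230) = -23.7°
I = V/|Z| = 2.10 mA
P = VI cos φ = 7.41 × 0.00210 × cos(-23.7°) = 14.2 mW

14.2 mW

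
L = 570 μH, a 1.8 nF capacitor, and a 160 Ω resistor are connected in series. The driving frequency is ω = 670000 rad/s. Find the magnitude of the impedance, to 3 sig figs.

X_L = ωL = 382 Ω
X_C = 1/(ωC) = 829 Ω
Net reactance X = X_L − X_C = -447 Ω
Z = 160 − j447 Ω
|Z| = √(160² + 447²) = 475 Ω

475 Ω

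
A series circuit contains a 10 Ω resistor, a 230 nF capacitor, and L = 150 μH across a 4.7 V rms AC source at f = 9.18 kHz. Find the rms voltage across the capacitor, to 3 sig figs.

5.25 V

ω = 2πf = 57680 rad/s
X_L = ωL = 8.65 Ω
X_C = 1/(ωC) = 75.4 Ω
Net reactance X = X_L − X_C = -66.7 Ω
Z = 10.0 − j66.7 Ω
|Z| = √(10.0² + 66.7²) = 67.5 Ω
I = V/|Z| = 69.7 mA
V_C = I·|Z_C| = 0.0697 × 75.4 = 5.25 V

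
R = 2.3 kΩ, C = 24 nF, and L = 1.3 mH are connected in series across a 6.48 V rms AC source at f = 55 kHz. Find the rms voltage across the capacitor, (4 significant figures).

0.3363 V

ω = 2πf = 345600 rad/s
X_L = ωL = 449.2 Ω
X_C = 1/(ωC) = 120.6 Ω
Net reactance X = X_L − X_C = 328.7 Ω
Z = 2300 + j328.7 Ω
|Z| = √(2300² + 328.7²) = 2323 Ω
I = V/|Z| = 2.789 mA
V_C = I·|Z_C| = 0.002789 × 120.6 = 0.3363 V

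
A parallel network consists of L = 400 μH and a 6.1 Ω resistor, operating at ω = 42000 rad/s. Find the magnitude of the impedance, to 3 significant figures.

X_L = ωL = 16.8 Ω
Parallel: admittances add. Y = 1/R + 1/(jωL)
Y = (0.164 − j0.0595) S
|Y| = 0.174 S → |Z| = 1/|Y| = 5.73 Ω, ∠Z = −∠Y = 20.0°

5.73 Ω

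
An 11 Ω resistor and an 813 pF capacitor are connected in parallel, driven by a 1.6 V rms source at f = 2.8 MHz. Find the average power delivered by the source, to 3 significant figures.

233 mW

ω = 2πf = 1.759e+07 rad/s
X_C = 1/(ωC) = 69.9 Ω
Parallel: admittances add. Y = 1/R + jωC
Y = (0.0909 + j0.0143) S
|Y| = 0.0920 S → |Z| = 1/|Y| = 10.9 Ω, ∠Z = −∠Y = -8.94°
I = V/|Z| = 147 mA
P = VI cos φ = 1.6 × 0.147 × cos(-8.94°) = 233 mW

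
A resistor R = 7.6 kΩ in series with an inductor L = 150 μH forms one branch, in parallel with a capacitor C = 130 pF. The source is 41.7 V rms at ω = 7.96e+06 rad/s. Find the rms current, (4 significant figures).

X_L = ωL = 1194 Ω
X_C = 1/(ωC) = 966.4 Ω
Branch 1 (R+jX_L): Z₁ = 7600 + j1194 Ω, |Z₁| = 7693 Ω
Branch 2 (−jX_C): Z₂ = −j966.4 Ω
Parallel: Z = Z₁Z₂/(Z₁+Z₂), |Z| = 977.8 Ω, ∠Z = -82.79°
I = V/|Z| = 41.7/977.8 = 42.65 mA

42.65 mA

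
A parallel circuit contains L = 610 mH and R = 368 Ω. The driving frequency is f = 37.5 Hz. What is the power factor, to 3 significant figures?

ω = 2πf = 235.6 rad/s
X_L = ωL = 144 Ω
Parallel: admittances add. Y = 1/R + 1/(jωL)
Y = (0.00272 − j0.00696) S
|Y| = 0.00747 S → |Z| = 1/|Y| = 134 Ω, ∠Z = −∠Y = 68.7°
cos φ = cos(68.7°) = 0.364

0.364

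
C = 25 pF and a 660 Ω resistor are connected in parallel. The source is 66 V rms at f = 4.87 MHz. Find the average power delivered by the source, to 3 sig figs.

6.60 W

ω = 2πf = 3.06e+07 rad/s
X_C = 1/(ωC) = 1310 Ω
Parallel: admittances add. Y = 1/R + jωC
Y = (0.00152 + j0.000765) S
|Y| = 0.00170 S → |Z| = 1/|Y| = 589 Ω, ∠Z = −∠Y = -26.8°
I = V/|Z| = 112 mA
P = VI cos φ = 66 × 0.112 × cos(-26.8°) = 6.60 W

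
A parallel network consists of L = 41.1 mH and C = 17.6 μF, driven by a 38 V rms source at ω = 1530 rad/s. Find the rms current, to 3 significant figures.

X_L = ωL = 62.9 Ω
X_C = 1/(ωC) = 37.1 Ω
Parallel: admittances add. Y = 1/(jωL) + jωC
Y = (0 + j0.0110) S
|Y| = 0.0110 S → |Z| = 1/|Y| = 90.7 Ω, ∠Z = −∠Y = -90.0°
I = V/|Z| = 38/90.7 = 419 mA

419 mA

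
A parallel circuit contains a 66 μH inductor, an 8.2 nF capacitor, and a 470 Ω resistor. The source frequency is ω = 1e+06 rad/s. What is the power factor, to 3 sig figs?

X_L = ωL = 66.0 Ω
X_C = 1/(ωC) = 122 Ω
Parallel: admittances add. Y = 1/R + 1/(jωL) + jωC
Y = (0.00213 − j0.00695) S
|Y| = 0.00727 S → |Z| = 1/|Y| = 138 Ω, ∠Z = −∠Y = 73.0°
cos φ = cos(73.0°) = 0.293

0.293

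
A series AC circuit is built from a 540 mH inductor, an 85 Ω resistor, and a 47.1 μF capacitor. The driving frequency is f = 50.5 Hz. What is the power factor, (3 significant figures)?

0.631

ω = 2πf = 317.3 rad/s
X_L = ωL = 171 Ω
X_C = 1/(ωC) = 66.9 Ω
Net reactance X = X_L − X_C = 104 Ω
Z = 85.0 + j104 Ω
|Z| = √(85.0² + 104²) = 135 Ω
∠Z = arctan(104/85.0) = 50.9°
cos φ = cos(50.9°) = 0.631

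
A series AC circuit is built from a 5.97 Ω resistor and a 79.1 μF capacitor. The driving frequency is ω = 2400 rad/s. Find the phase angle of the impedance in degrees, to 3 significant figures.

X_C = 1/(ωC) = 5.27 Ω
Z = 5.97 − j5.27 Ω
|Z| = √(5.97² + 5.27²) = 7.96 Ω
∠Z = arctan(-5.27/5.97) = -41.4°

-41.4°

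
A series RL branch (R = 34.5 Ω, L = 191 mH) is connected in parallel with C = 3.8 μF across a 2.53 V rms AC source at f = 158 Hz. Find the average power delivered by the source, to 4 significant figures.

5.945 mW

ω = 2πf = 992.7 rad/s
X_L = ωL = 189.6 Ω
X_C = 1/(ωC) = 265.1 Ω
Branch 1 (R+jX_L): Z₁ = 34.50 + j189.6 Ω, |Z₁| = 192.7 Ω
Branch 2 (−jX_C): Z₂ = −j265.1 Ω
Parallel: Z = Z₁Z₂/(Z₁+Z₂), |Z| = 615.7 Ω, ∠Z = 55.12°
I = V/|Z| = 4.109 mA
P = VI cos φ = 2.53 × 0.004109 × cos(55.12°) = 5.945 mW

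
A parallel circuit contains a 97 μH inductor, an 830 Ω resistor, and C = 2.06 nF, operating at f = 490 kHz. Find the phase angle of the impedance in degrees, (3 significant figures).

-68.1°

ω = 2πf = 3.079e+06 rad/s
X_L = ωL = 299 Ω
X_C = 1/(ωC) = 158 Ω
Parallel: admittances add. Y = 1/R + 1/(jωL) + jωC
Y = (0.00120 + j0.00299) S
|Y| = 0.00323 S → |Z| = 1/|Y| = 310 Ω, ∠Z = −∠Y = -68.1°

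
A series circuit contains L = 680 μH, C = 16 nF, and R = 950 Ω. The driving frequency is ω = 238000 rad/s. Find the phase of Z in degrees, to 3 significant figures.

X_L = ωL = 162 Ω
X_C = 1/(ωC) = 263 Ω
Net reactance X = X_L − X_C = -101 Ω
Z = 950 − j101 Ω
|Z| = √(950² + 101²) = 955 Ω
∠Z = arctan(-101/950) = -6.05°

-6.05°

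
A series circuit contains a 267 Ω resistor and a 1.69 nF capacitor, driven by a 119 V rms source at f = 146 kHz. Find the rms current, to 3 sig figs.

ω = 2πf = 917300 rad/s
X_C = 1/(ωC) = 645 Ω
Z = 267 − j645 Ω
|Z| = √(267² + 645²) = 698 Ω
I = V/|Z| = 119/698 = 170 mA

170 mA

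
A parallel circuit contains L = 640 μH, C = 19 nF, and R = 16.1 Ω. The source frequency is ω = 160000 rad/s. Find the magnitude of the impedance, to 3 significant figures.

16.0 Ω

X_L = ωL = 102 Ω
X_C = 1/(ωC) = 329 Ω
Parallel: admittances add. Y = 1/R + 1/(jωL) + jωC
Y = (0.0621 − j0.00673) S
|Y| = 0.0625 S → |Z| = 1/|Y| = 16.0 Ω, ∠Z = −∠Y = 6.18°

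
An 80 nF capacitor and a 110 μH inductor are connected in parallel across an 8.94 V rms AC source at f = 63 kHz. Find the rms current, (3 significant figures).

ω = 2πf = 395800 rad/s
X_L = ωL = 43.5 Ω
X_C = 1/(ωC) = 31.6 Ω
Parallel: admittances add. Y = 1/(jωL) + jωC
Y = (0 + j0.00870) S
|Y| = 0.00870 S → |Z| = 1/|Y| = 115 Ω, ∠Z = −∠Y = -90.0°
I = V/|Z| = 8.94/115 = 77.8 mA

77.8 mA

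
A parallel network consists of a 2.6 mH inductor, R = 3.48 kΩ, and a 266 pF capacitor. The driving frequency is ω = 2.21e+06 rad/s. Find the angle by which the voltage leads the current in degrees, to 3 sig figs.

X_L = ωL = 5750 Ω
X_C = 1/(ωC) = 1700 Ω
Parallel: admittances add. Y = 1/R + 1/(jωL) + jωC
Y = (0.000287 + j0.000414) S
|Y| = 0.000504 S → |Z| = 1/|Y| = 1980 Ω, ∠Z = −∠Y = -55.2°

-55.2°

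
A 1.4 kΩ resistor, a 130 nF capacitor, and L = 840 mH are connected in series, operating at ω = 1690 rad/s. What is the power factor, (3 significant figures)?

X_L = ωL = 1420 Ω
X_C = 1/(ωC) = 4550 Ω
Net reactance X = X_L − X_C = -3130 Ω
Z = 1400 − j3130 Ω
|Z| = √(1400² + 3130²) = 3430 Ω
∠Z = arctan(-3130/1400) = -65.9°
cos φ = cos(-65.9°) = 0.408

0.408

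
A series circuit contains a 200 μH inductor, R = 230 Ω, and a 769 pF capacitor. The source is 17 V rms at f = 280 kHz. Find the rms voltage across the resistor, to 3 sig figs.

ω = 2πf = 1.759e+06 rad/s
X_L = ωL = 352 Ω
X_C = 1/(ωC) = 739 Ω
Net reactance X = X_L − X_C = -387 Ω
Z = 230 − j387 Ω
|Z| = √(230² + 387²) = 450 Ω
I = V/|Z| = 37.7 mA
V_R = I·|Z_R| = 0.0377 × 230 = 8.68 V

8.68 V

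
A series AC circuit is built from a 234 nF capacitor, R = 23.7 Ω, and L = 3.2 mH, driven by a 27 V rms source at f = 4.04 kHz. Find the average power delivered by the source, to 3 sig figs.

ω = 2πf = 25380 rad/s
X_L = ωL = 81.2 Ω
X_C = 1/(ωC) = 168 Ω
Net reactance X = X_L − X_C = -87.1 Ω
Z = 23.7 − j87.1 Ω
|Z| = √(23.7² + 87.1²) = 90.3 Ω
∠Z = arctan(-87.1/23.7) = -74.8°
I = V/|Z| = 299 mA
P = VI cos φ = 27 × 0.299 × cos(-74.8°) = 2.12 W

2.12 W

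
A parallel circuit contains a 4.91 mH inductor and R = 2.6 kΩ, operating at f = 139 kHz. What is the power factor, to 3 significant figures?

0.855

ω = 2πf = 873400 rad/s
X_L = ωL = 4290 Ω
Parallel: admittances add. Y = 1/R + 1/(jωL)
Y = (0.000385 − j0.000233) S
|Y| = 0.000450 S → |Z| = 1/|Y| = 2220 Ω, ∠Z = −∠Y = 31.2°
cos φ = cos(31.2°) = 0.855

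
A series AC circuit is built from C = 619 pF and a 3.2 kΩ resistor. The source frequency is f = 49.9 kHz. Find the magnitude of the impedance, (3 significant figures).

6070 Ω

ω = 2πf = 313500 rad/s
X_C = 1/(ωC) = 5150 Ω
Z = 3200 − j5150 Ω
|Z| = √(3200² + 5150²) = 6070 Ω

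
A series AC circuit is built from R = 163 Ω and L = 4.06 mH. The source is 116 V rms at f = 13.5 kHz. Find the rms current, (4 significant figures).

ω = 2πf = 84820 rad/s
X_L = ωL = 344.4 Ω
Z = 163.0 + j344.4 Ω
|Z| = √(163.0² + 344.4²) = 381.0 Ω
I = V/|Z| = 116/381.0 = 304.5 mA

304.5 mA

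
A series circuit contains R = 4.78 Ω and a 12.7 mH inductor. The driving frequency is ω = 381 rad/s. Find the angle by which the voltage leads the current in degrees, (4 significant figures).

X_L = ωL = 4.839 Ω
Z = 4.780 + j4.839 Ω
|Z| = √(4.780² + 4.839²) = 6.802 Ω
∠Z = arctan(4.839/4.780) = 45.35°

45.35°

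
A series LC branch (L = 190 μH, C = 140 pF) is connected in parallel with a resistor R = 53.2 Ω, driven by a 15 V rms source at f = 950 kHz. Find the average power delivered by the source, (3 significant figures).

4.23 W

ω = 2πf = 5.969e+06 rad/s
X_L = ωL = 1130 Ω
X_C = 1/(ωC) = 1200 Ω
Branch 1: Z₁ = R = 53.2 Ω
Branch 2 (series LC): Z₂ = j(X_L − X_C) = −j62.5 Ω
Parallel: Z = Z₁Z₂/(Z₁+Z₂), |Z| = 40.5 Ω, ∠Z = -40.4°
I = V/|Z| = 370 mA
P = VI cos φ = 15 × 0.370 × cos(-40.4°) = 4.23 W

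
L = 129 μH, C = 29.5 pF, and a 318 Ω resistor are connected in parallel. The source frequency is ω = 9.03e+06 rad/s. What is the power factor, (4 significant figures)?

0.9827

X_L = ωL = 1165 Ω
X_C = 1/(ωC) = 3754 Ω
Parallel: admittances add. Y = 1/R + 1/(jωL) + jωC
Y = (0.003145 − j0.0005921) S
|Y| = 0.003200 S → |Z| = 1/|Y| = 312.5 Ω, ∠Z = −∠Y = 10.66°
cos φ = cos(10.66°) = 0.9827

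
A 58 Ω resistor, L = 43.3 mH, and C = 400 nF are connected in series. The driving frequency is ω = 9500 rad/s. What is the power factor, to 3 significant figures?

X_L = ωL = 411 Ω
X_C = 1/(ωC) = 263 Ω
Net reactance X = X_L − X_C = 148 Ω
Z = 58.0 + j148 Ω
|Z| = √(58.0² + 148²) = 159 Ω
∠Z = arctan(148/58.0) = 68.6°
cos φ = cos(68.6°) = 0.364

0.364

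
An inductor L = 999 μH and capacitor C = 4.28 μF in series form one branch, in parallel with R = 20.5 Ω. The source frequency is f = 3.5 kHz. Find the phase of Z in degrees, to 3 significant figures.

ω = 2πf = 21990 rad/s
X_L = ωL = 22.0 Ω
X_C = 1/(ωC) = 10.6 Ω
Branch 1: Z₁ = R = 20.5 Ω
Branch 2 (series LC): Z₂ = j(X_L − X_C) = j11.3 Ω
Parallel: Z = Z₁Z₂/(Z₁+Z₂), |Z| = 9.93 Ω, ∠Z = 61.0°

61.0°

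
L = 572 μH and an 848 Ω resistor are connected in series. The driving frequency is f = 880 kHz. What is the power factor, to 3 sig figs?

ω = 2πf = 5.529e+06 rad/s
X_L = ωL = 3160 Ω
Z = 848 + j3160 Ω
|Z| = √(848² + 3160²) = 3270 Ω
∠Z = arctan(3160/848) = 75.0°
cos φ = cos(75.0°) = 0.259

0.259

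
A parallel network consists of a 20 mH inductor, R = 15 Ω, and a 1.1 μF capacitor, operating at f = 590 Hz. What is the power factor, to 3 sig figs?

ω = 2πf = 3707 rad/s
X_L = ωL = 74.1 Ω
X_C = 1/(ωC) = 245 Ω
Parallel: admittances add. Y = 1/R + 1/(jωL) + jωC
Y = (0.0667 − j0.00941) S
|Y| = 0.0673 S → |Z| = 1/|Y| = 14.9 Ω, ∠Z = −∠Y = 8.03°
cos φ = cos(8.03°) = 0.990

0.990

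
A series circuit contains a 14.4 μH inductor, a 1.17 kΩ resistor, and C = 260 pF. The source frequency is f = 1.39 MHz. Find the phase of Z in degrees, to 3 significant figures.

-15.1°

ω = 2πf = 8.734e+06 rad/s
X_L = ωL = 126 Ω
X_C = 1/(ωC) = 440 Ω
Net reactance X = X_L − X_C = -315 Ω
Z = 1170 − j315 Ω
|Z| = √(1170² + 315²) = 1210 Ω
∠Z = arctan(-315/1170) = -15.1°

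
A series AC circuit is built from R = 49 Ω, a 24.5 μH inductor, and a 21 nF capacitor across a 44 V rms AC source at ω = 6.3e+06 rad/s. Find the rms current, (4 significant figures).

284.3 mA

X_L = ωL = 154.3 Ω
X_C = 1/(ωC) = 7.559 Ω
Net reactance X = X_L − X_C = 146.8 Ω
Z = 49.00 + j146.8 Ω
|Z| = √(49.00² + 146.8²) = 154.8 Ω
I = V/|Z| = 44/154.8 = 284.3 mA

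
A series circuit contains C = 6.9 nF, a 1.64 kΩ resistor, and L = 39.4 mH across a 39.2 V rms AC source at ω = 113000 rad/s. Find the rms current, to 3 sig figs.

X_L = ωL = 4450 Ω
X_C = 1/(ωC) = 1280 Ω
Net reactance X = X_L − X_C = 3170 Ω
Z = 1640 + j3170 Ω
|Z| = √(1640² + 3170²) = 3570 Ω
I = V/|Z| = 39.2/3570 = 11.0 mA

11.0 mA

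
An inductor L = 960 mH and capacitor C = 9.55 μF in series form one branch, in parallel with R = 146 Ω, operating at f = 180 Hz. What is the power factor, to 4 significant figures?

ω = 2πf = 1131 rad/s
X_L = ωL = 1086 Ω
X_C = 1/(ωC) = 92.59 Ω
Branch 1: Z₁ = R = 146.0 Ω
Branch 2 (series LC): Z₂ = j(X_L − X_C) = j993.1 Ω
Parallel: Z = Z₁Z₂/(Z₁+Z₂), |Z| = 144.4 Ω, ∠Z = 8.363°
cos φ = cos(8.363°) = 0.9894

0.9894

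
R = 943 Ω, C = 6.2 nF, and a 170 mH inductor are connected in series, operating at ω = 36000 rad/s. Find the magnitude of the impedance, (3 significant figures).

1890 Ω

X_L = ωL = 6120 Ω
X_C = 1/(ωC) = 4480 Ω
Net reactance X = X_L − X_C = 1640 Ω
Z = 943 + j1640 Ω
|Z| = √(943² + 1640²) = 1890 Ω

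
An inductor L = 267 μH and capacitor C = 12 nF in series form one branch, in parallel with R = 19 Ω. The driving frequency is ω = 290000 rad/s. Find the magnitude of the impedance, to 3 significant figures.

18.9 Ω

X_L = ωL = 77.4 Ω
X_C = 1/(ωC) = 287 Ω
Branch 1: Z₁ = R = 19.0 Ω
Branch 2 (series LC): Z₂ = j(X_L − X_C) = −j210 Ω
Parallel: Z = Z₁Z₂/(Z₁+Z₂), |Z| = 18.9 Ω, ∠Z = -5.17°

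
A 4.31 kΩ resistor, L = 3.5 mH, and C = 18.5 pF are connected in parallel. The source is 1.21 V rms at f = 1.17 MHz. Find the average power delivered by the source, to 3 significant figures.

340 μW

ω = 2πf = 7.351e+06 rad/s
X_L = ωL = 25700 Ω
X_C = 1/(ωC) = 7350 Ω
Parallel: admittances add. Y = 1/R + 1/(jωL) + jωC
Y = (0.000232 + j9.71e-05) S
|Y| = 0.000252 S → |Z| = 1/|Y| = 3980 Ω, ∠Z = −∠Y = -22.7°
I = V/|Z| = 304 μA
P = VI cos φ = 1.21 × 0.000304 × cos(-22.7°) = 340 μW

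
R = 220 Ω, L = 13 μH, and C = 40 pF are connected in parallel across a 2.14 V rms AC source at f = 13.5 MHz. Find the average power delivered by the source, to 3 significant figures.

20.8 mW

ω = 2πf = 8.482e+07 rad/s
X_L = ωL = 1100 Ω
X_C = 1/(ωC) = 295 Ω
Parallel: admittances add. Y = 1/R + 1/(jωL) + jωC
Y = (0.00455 + j0.00249) S
|Y| = 0.00518 S → |Z| = 1/|Y| = 193 Ω, ∠Z = −∠Y = -28.7°
I = V/|Z| = 11.1 mA
P = VI cos φ = 2.14 × 0.0111 × cos(-28.7°) = 20.8 mW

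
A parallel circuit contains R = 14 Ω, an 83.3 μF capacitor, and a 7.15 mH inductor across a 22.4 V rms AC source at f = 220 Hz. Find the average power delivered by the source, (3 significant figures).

ω = 2πf = 1382 rad/s
X_L = ωL = 9.88 Ω
X_C = 1/(ωC) = 8.68 Ω
Parallel: admittances add. Y = 1/R + 1/(jωL) + jωC
Y = (0.0714 + j0.0140) S
|Y| = 0.0728 S → |Z| = 1/|Y| = 13.7 Ω, ∠Z = −∠Y = -11.1°
I = V/|Z| = 1.63 A
P = VI cos φ = 22.4 × 1.63 × cos(-11.1°) = 35.8 W

35.8 W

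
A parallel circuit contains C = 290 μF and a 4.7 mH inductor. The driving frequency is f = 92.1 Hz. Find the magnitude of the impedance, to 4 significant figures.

ω = 2πf = 578.7 rad/s
X_L = ωL = 2.720 Ω
X_C = 1/(ωC) = 5.959 Ω
Parallel: admittances add. Y = 1/(jωL) + jωC
Y = (0 − j0.1999) S
|Y| = 0.1999 S → |Z| = 1/|Y| = 5.004 Ω, ∠Z = −∠Y = 90.00°

5.004 Ω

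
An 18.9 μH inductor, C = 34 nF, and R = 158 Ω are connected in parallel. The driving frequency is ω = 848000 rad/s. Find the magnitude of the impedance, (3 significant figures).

X_L = ωL = 16.0 Ω
X_C = 1/(ωC) = 34.7 Ω
Parallel: admittances add. Y = 1/R + 1/(jωL) + jωC
Y = (0.00633 − j0.0336) S
|Y| = 0.0342 S → |Z| = 1/|Y| = 29.3 Ω, ∠Z = −∠Y = 79.3°

29.3 Ω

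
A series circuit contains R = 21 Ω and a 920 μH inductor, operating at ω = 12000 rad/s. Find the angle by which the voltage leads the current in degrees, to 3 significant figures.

X_L = ωL = 11.0 Ω
Z = 21.0 + j11.0 Ω
|Z| = √(21.0² + 11.0²) = 23.7 Ω
∠Z = arctan(11.0/21.0) = 27.7°

27.7°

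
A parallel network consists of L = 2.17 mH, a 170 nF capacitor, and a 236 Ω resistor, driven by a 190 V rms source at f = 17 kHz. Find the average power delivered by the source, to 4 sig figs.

ω = 2πf = 106800 rad/s
X_L = ωL = 231.8 Ω
X_C = 1/(ωC) = 55.07 Ω
Parallel: admittances add. Y = 1/R + 1/(jωL) + jωC
Y = (0.004237 + j0.01384) S
|Y| = 0.01448 S → |Z| = 1/|Y| = 69.07 Ω, ∠Z = −∠Y = -72.98°
I = V/|Z| = 2.751 A
P = VI cos φ = 190 × 2.751 × cos(-72.98°) = 153.0 W

153.0 W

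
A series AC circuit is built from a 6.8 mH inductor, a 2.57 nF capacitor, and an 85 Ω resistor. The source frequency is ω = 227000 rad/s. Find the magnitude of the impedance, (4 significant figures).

190.5 Ω

X_L = ωL = 1544 Ω
X_C = 1/(ωC) = 1714 Ω
Net reactance X = X_L − X_C = -170.5 Ω
Z = 85.00 − j170.5 Ω
|Z| = √(85.00² + 170.5²) = 190.5 Ω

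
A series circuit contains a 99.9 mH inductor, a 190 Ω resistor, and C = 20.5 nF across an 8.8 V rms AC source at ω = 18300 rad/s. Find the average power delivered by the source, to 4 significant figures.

X_L = ωL = 1828 Ω
X_C = 1/(ωC) = 2666 Ω
Net reactance X = X_L − X_C = -837.4 Ω
Z = 190.0 − j837.4 Ω
|Z| = √(190.0² + 837.4²) = 858.7 Ω
∠Z = arctan(-837.4/190.0) = -77.22°
I = V/|Z| = 10.25 mA
P = VI cos φ = 8.8 × 0.01025 × cos(-77.22°) = 19.95 mW

19.95 mW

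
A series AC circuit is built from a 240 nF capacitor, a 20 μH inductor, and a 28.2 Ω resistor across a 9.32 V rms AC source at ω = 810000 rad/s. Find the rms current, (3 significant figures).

308 mA

X_L = ωL = 16.2 Ω
X_C = 1/(ωC) = 5.14 Ω
Net reactance X = X_L − X_C = 11.1 Ω
Z = 28.2 + j11.1 Ω
|Z| = √(28.2² + 11.1²) = 30.3 Ω
I = V/|Z| = 9.32/30.3 = 308 mA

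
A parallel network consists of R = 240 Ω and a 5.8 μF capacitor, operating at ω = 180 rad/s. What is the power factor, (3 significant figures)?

0.970

X_C = 1/(ωC) = 958 Ω
Parallel: admittances add. Y = 1/R + jωC
Y = (0.00417 + j0.00104) S
|Y| = 0.00430 S → |Z| = 1/|Y| = 233 Ω, ∠Z = −∠Y = -14.1°
cos φ = cos(-14.1°) = 0.970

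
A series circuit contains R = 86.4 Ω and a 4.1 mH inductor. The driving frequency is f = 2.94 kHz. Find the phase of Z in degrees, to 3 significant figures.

41.2°

ω = 2πf = 18470 rad/s
X_L = ωL = 75.7 Ω
Z = 86.4 + j75.7 Ω
|Z| = √(86.4² + 75.7²) = 115 Ω
∠Z = arctan(75.7/86.4) = 41.2°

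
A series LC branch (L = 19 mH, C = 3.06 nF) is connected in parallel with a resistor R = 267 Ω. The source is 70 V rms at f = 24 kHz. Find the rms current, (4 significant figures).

280.7 mA

ω = 2πf = 150800 rad/s
X_L = ωL = 2865 Ω
X_C = 1/(ωC) = 2167 Ω
Branch 1: Z₁ = R = 267.0 Ω
Branch 2 (series LC): Z₂ = j(X_L − X_C) = j698.0 Ω
Parallel: Z = Z₁Z₂/(Z₁+Z₂), |Z| = 249.4 Ω, ∠Z = 20.93°
I = V/|Z| = 70/249.4 = 280.7 mA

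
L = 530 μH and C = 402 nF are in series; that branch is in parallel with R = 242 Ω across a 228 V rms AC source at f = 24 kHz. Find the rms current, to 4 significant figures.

3.716 A

ω = 2πf = 150800 rad/s
X_L = ωL = 79.92 Ω
X_C = 1/(ωC) = 16.50 Ω
Branch 1: Z₁ = R = 242.0 Ω
Branch 2 (series LC): Z₂ = j(X_L − X_C) = j63.43 Ω
Parallel: Z = Z₁Z₂/(Z₁+Z₂), |Z| = 61.35 Ω, ∠Z = 75.31°
I = V/|Z| = 228/61.35 = 3.716 A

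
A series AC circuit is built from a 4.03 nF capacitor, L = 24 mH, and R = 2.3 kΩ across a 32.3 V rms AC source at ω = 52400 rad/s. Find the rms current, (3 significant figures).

X_L = ωL = 1260 Ω
X_C = 1/(ωC) = 4740 Ω
Net reactance X = X_L − X_C = -3480 Ω
Z = 2300 − j3480 Ω
|Z| = √(2300² + 3480²) = 4170 Ω
I = V/|Z| = 32.3/4170 = 7.75 mA

7.75 mA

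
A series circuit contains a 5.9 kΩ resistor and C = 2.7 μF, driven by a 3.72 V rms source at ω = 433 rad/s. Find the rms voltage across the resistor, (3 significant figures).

3.68 V

X_C = 1/(ωC) = 855 Ω
Z = 5900 − j855 Ω
|Z| = √(5900² + 855²) = 5960 Ω
I = V/|Z| = 624 μA
V_R = I·|Z_R| = 0.000624 × 5900 = 3.68 V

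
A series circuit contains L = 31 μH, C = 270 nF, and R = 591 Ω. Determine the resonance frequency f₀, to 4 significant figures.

ω₀ = 1/√(LC) = 1/√(3.1e-05 × 2.7e-07) = 345700 rad/s
f₀ = ω₀/(2π) = 55.01 kHz

55.01 kHz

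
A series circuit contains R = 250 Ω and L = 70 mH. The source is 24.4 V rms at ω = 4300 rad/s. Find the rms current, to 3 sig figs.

X_L = ωL = 301 Ω
Z = 250 + j301 Ω
|Z| = √(250² + 301²) = 391 Ω
I = V/|Z| = 24.4/391 = 62.4 mA

62.4 mA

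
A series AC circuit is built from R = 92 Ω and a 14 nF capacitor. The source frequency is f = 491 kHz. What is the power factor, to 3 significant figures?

ω = 2πf = 3.085e+06 rad/s
X_C = 1/(ωC) = 23.2 Ω
Z = 92.0 − j23.2 Ω
|Z| = √(92.0² + 23.2²) = 94.9 Ω
∠Z = arctan(-23.2/92.0) = -14.1°
cos φ = cos(-14.1°) = 0.970

0.970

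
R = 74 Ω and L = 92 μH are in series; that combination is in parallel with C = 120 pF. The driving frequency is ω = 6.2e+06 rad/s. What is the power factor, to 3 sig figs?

X_L = ωL = 570 Ω
X_C = 1/(ωC) = 1340 Ω
Branch 1 (R+jX_L): Z₁ = 74.0 + j570 Ω, |Z₁| = 575 Ω
Branch 2 (−jX_C): Z₂ = −j1340 Ω
Parallel: Z = Z₁Z₂/(Z₁+Z₂), |Z| = 995 Ω, ∠Z = 77.1°
cos φ = cos(77.1°) = 0.222

0.222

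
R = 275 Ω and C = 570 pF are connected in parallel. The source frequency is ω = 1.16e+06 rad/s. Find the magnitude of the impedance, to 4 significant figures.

270.6 Ω

X_C = 1/(ωC) = 1512 Ω
Parallel: admittances add. Y = 1/R + jωC
Y = (0.003636 + j0.0006612) S
|Y| = 0.003696 S → |Z| = 1/|Y| = 270.6 Ω, ∠Z = −∠Y = -10.31°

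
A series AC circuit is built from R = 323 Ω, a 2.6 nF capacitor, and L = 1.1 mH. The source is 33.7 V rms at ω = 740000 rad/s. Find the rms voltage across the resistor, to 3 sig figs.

24.9 V

X_L = ωL = 814 Ω
X_C = 1/(ωC) = 520 Ω
Net reactance X = X_L − X_C = 294 Ω
Z = 323 + j294 Ω
|Z| = √(323² + 294²) = 437 Ω
I = V/|Z| = 77.1 mA
V_R = I·|Z_R| = 0.0771 × 323 = 24.9 V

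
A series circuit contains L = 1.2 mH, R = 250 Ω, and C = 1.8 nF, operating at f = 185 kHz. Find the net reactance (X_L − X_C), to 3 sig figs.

ω = 2πf = 1.162e+06 rad/s
X_L = ωL = 1390 Ω
X_C = 1/(ωC) = 478 Ω
X = 1390 − 478 = 917 Ω

917 Ω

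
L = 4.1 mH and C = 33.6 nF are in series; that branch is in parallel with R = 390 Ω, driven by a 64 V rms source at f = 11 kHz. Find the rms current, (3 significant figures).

465 mA

ω = 2πf = 69120 rad/s
X_L = ωL = 283 Ω
X_C = 1/(ωC) = 431 Ω
Branch 1: Z₁ = R = 390 Ω
Branch 2 (series LC): Z₂ = j(X_L − X_C) = −j147 Ω
Parallel: Z = Z₁Z₂/(Z₁+Z₂), |Z| = 138 Ω, ∠Z = -69.3°
I = V/|Z| = 64/138 = 465 mA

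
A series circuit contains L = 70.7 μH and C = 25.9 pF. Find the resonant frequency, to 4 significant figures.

ω₀ = 1/√(LC) = 1/√(7.07e-05 × 2.59e-11) = 2.337e+07 rad/s
f₀ = ω₀/(2π) = 3.719 MHz

3.719 MHz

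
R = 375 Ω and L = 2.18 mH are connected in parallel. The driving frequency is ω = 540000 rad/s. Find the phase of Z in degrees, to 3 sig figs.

17.7°

X_L = ωL = 1180 Ω
Parallel: admittances add. Y = 1/R + 1/(jωL)
Y = (0.00267 − j0.000849) S
|Y| = 0.00280 S → |Z| = 1/|Y| = 357 Ω, ∠Z = −∠Y = 17.7°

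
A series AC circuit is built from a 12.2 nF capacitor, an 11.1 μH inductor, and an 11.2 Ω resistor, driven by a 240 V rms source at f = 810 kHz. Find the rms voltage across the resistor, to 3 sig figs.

64.1 V

ω = 2πf = 5.089e+06 rad/s
X_L = ωL = 56.5 Ω
X_C = 1/(ωC) = 16.1 Ω
Net reactance X = X_L − X_C = 40.4 Ω
Z = 11.2 + j40.4 Ω
|Z| = √(11.2² + 40.4²) = 41.9 Ω
I = V/|Z| = 5.73 A
V_R = I·|Z_R| = 5.73 × 11.2 = 64.1 V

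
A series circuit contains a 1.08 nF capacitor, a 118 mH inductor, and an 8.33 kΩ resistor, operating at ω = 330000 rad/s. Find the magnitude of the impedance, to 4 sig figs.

37080 Ω

X_L = ωL = 38940 Ω
X_C = 1/(ωC) = 2806 Ω
Net reactance X = X_L − X_C = 36130 Ω
Z = 8330 + j36130 Ω
|Z| = √(8330² + 36130²) = 37080 Ω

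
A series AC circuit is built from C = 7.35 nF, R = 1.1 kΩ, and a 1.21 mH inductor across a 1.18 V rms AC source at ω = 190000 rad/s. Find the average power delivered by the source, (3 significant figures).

X_L = ωL = 230 Ω
X_C = 1/(ωC) = 716 Ω
Net reactance X = X_L − X_C = -486 Ω
Z = 1100 − j486 Ω
|Z| = √(1100² + 486²) = 1200 Ω
∠Z = arctan(-486/1100) = -23.8°
I = V/|Z| = 981 μA
P = VI cos φ = 1.18 × 0.000981 × cos(-23.8°) = 1.06 mW

1.06 mW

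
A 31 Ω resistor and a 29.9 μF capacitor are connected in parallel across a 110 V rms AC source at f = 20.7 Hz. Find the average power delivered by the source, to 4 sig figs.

390.3 W

ω = 2πf = 130.1 rad/s
X_C = 1/(ωC) = 257.1 Ω
Parallel: admittances add. Y = 1/R + jωC
Y = (0.03226 + j0.003889) S
|Y| = 0.03249 S → |Z| = 1/|Y| = 30.78 Ω, ∠Z = −∠Y = -6.874°
I = V/|Z| = 3.574 A
P = VI cos φ = 110 × 3.574 × cos(-6.874°) = 390.3 W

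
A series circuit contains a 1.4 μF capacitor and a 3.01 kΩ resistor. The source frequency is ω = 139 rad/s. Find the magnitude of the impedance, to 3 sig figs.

X_C = 1/(ωC) = 5140 Ω
Z = 3010 − j5140 Ω
|Z| = √(3010² + 5140²) = 5960 Ω

5960 Ω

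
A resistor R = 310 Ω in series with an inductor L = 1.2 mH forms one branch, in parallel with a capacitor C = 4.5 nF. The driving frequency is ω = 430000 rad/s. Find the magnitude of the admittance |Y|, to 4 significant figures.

996.5 μS

X_L = ωL = 516.0 Ω
X_C = 1/(ωC) = 516.8 Ω
Branch 1 (R+jX_L): Z₁ = 310.0 + j516.0 Ω, |Z₁| = 602.0 Ω
Branch 2 (−jX_C): Z₂ = −j516.8 Ω
Parallel: Z = Z₁Z₂/(Z₁+Z₂), |Z| = 1004 Ω, ∠Z = -30.85°
|Y| = 1/|Z| = 996.5 μS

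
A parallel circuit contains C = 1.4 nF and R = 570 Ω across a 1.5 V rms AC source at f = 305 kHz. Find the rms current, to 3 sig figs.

4.81 mA

ω = 2πf = 1.916e+06 rad/s
X_C = 1/(ωC) = 373 Ω
Parallel: admittances add. Y = 1/R + jωC
Y = (0.00175 + j0.00268) S
|Y| = 0.00321 S → |Z| = 1/|Y| = 312 Ω, ∠Z = −∠Y = -56.8°
I = V/|Z| = 1.5/312 = 4.81 mA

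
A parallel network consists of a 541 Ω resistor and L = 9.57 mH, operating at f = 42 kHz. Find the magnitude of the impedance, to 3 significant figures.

529 Ω

ω = 2πf = 263900 rad/s
X_L = ωL = 2530 Ω
Parallel: admittances add. Y = 1/R + 1/(jωL)
Y = (0.00185 − j0.000396) S
|Y| = 0.00189 S → |Z| = 1/|Y| = 529 Ω, ∠Z = −∠Y = 12.1°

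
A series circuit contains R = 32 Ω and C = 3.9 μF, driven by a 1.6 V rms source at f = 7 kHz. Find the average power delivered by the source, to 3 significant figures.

ω = 2πf = 43980 rad/s
X_C = 1/(ωC) = 5.83 Ω
Z = 32.0 − j5.83 Ω
|Z| = √(32.0² + 5.83²) = 32.5 Ω
∠Z = arctan(-5.83/32.0) = -10.3°
I = V/|Z| = 49.2 mA
P = VI cos φ = 1.6 × 0.0492 × cos(-10.3°) = 77.4 mW

77.4 mW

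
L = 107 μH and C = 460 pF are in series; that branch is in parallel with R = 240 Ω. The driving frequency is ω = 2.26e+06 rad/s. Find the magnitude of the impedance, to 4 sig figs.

X_L = ωL = 241.8 Ω
X_C = 1/(ωC) = 961.9 Ω
Branch 1: Z₁ = R = 240.0 Ω
Branch 2 (series LC): Z₂ = j(X_L − X_C) = −j720.1 Ω
Parallel: Z = Z₁Z₂/(Z₁+Z₂), |Z| = 227.7 Ω, ∠Z = -18.43°

227.7 Ω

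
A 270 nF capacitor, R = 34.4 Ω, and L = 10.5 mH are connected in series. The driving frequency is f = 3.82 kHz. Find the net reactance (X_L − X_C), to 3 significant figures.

97.7 Ω

ω = 2πf = 24000 rad/s
X_L = ωL = 252 Ω
X_C = 1/(ωC) = 154 Ω
X = 252 − 154 = 97.7 Ω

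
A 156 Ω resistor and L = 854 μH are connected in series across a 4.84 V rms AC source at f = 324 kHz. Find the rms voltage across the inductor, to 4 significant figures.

4.821 V

ω = 2πf = 2.036e+06 rad/s
X_L = ωL = 1739 Ω
Z = 156.0 + j1739 Ω
|Z| = √(156.0² + 1739²) = 1746 Ω
I = V/|Z| = 2.773 mA
V_L = I·|Z_L| = 0.002773 × 1739 = 4.821 V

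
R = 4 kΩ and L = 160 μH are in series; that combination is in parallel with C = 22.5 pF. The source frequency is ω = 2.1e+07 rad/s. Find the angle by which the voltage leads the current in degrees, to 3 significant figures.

X_L = ωL = 3360 Ω
X_C = 1/(ωC) = 2120 Ω
Branch 1 (R+jX_L): Z₁ = 4000 + j3360 Ω, |Z₁| = 5220 Ω
Branch 2 (−jX_C): Z₂ = −j2120 Ω
Parallel: Z = Z₁Z₂/(Z₁+Z₂), |Z| = 2640 Ω, ∠Z = -67.2°

-67.2°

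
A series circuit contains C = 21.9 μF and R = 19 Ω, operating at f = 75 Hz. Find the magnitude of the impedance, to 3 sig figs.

98.7 Ω

ω = 2πf = 471.2 rad/s
X_C = 1/(ωC) = 96.9 Ω
Z = 19.0 − j96.9 Ω
|Z| = √(19.0² + 96.9²) = 98.7 Ω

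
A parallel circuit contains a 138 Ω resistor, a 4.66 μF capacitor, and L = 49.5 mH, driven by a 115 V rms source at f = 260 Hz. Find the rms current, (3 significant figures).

997 mA

ω = 2πf = 1634 rad/s
X_L = ωL = 80.9 Ω
X_C = 1/(ωC) = 131 Ω
Parallel: admittances add. Y = 1/R + 1/(jωL) + jωC
Y = (0.00725 − j0.00475) S
|Y| = 0.00867 S → |Z| = 1/|Y| = 115 Ω, ∠Z = −∠Y = 33.3°
I = V/|Z| = 115/115 = 997 mA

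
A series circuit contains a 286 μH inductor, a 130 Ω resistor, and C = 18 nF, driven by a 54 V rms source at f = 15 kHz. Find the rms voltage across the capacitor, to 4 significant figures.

55.13 V

ω = 2πf = 94250 rad/s
X_L = ωL = 26.95 Ω
X_C = 1/(ωC) = 589.5 Ω
Net reactance X = X_L − X_C = -562.5 Ω
Z = 130.0 − j562.5 Ω
|Z| = √(130.0² + 562.5²) = 577.3 Ω
I = V/|Z| = 93.53 mA
V_C = I·|Z_C| = 0.09353 × 589.5 = 55.13 V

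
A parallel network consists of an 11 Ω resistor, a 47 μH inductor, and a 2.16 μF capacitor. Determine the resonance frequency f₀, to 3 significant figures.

15.8 kHz

ω₀ = 1/√(LC) = 1/√(4.7e-05 × 2.16e-06) = 99250 rad/s
f₀ = ω₀/(2π) = 15.8 kHz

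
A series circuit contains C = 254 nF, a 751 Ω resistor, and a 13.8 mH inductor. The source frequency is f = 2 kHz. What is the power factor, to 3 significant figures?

0.983

ω = 2πf = 12570 rad/s
X_L = ωL = 173 Ω
X_C = 1/(ωC) = 313 Ω
Net reactance X = X_L − X_C = -140 Ω
Z = 751 − j140 Ω
|Z| = √(751² + 140²) = 764 Ω
∠Z = arctan(-140/751) = -10.6°
cos φ = cos(-10.6°) = 0.983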